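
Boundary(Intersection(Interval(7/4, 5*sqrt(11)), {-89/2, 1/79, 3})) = {3}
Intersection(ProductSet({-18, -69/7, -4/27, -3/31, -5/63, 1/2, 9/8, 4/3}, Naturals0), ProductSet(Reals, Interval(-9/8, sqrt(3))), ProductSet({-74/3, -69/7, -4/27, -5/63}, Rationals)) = ProductSet({-69/7, -4/27, -5/63}, Range(0, 2, 1))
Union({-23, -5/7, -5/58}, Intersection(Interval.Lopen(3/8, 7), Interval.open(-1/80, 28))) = Union({-23, -5/7, -5/58}, Interval.Lopen(3/8, 7))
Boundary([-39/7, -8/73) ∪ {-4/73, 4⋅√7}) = {-39/7, -8/73, -4/73, 4⋅√7}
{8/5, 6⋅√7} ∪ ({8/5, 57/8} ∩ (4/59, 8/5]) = {8/5, 6⋅√7}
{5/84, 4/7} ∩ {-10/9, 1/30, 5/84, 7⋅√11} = {5/84}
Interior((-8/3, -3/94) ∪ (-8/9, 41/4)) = (-8/3, 41/4)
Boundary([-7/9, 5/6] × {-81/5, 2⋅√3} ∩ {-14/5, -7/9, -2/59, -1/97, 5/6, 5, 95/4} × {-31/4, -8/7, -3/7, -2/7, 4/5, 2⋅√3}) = {-7/9, -2/59, -1/97, 5/6} × {2⋅√3}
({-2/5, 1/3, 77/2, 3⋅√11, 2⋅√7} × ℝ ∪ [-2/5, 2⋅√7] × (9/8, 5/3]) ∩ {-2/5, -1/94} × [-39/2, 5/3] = ({-2/5} × [-39/2, 5/3]) ∪ ({-2/5, -1/94} × (9/8, 5/3])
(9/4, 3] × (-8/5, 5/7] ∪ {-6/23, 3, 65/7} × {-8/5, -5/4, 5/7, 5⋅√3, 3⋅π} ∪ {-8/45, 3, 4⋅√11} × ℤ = ({-8/45, 3, 4⋅√11} × ℤ) ∪ ((9/4, 3] × (-8/5, 5/7]) ∪ ({-6/23, 3, 65/7} × {-8/5, -5/4, 5/7, 5⋅√3, 3⋅π})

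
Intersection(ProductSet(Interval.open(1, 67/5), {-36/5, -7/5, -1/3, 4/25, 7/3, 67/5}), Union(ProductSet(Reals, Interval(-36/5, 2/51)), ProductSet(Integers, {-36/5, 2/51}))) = ProductSet(Interval.open(1, 67/5), {-36/5, -7/5, -1/3})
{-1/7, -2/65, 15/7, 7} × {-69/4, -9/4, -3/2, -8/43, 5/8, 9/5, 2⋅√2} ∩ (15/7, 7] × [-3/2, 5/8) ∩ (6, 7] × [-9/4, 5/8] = {7} × {-3/2, -8/43}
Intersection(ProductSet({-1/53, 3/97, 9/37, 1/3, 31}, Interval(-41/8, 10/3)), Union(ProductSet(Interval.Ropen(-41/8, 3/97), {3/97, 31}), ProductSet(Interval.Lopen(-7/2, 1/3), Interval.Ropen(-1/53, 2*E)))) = ProductSet({-1/53, 3/97, 9/37, 1/3}, Interval(-1/53, 10/3))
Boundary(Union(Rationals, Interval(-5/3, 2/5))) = Union(Interval(-oo, -5/3), Interval(2/5, oo))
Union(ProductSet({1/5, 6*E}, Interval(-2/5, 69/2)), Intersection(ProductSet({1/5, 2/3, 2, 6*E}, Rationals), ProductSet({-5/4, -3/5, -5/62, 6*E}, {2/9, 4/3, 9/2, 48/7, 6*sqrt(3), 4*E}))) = ProductSet({1/5, 6*E}, Interval(-2/5, 69/2))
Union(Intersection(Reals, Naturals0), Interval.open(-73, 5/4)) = Union(Interval.open(-73, 5/4), Naturals0)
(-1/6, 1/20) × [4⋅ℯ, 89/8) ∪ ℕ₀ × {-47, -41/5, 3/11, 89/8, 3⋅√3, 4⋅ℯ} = ((-1/6, 1/20) × [4⋅ℯ, 89/8)) ∪ (ℕ₀ × {-47, -41/5, 3/11, 89/8, 3⋅√3, 4⋅ℯ})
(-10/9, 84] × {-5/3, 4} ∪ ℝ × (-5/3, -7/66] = (ℝ × (-5/3, -7/66]) ∪ ((-10/9, 84] × {-5/3, 4})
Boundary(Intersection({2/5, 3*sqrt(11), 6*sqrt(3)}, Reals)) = {2/5, 3*sqrt(11), 6*sqrt(3)}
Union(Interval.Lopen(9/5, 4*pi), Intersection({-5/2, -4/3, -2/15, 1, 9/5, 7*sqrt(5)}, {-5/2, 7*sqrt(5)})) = Union({-5/2, 7*sqrt(5)}, Interval.Lopen(9/5, 4*pi))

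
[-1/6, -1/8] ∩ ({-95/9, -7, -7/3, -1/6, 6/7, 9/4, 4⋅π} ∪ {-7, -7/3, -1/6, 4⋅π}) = {-1/6}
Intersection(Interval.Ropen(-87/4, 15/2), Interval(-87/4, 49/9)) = Interval(-87/4, 49/9)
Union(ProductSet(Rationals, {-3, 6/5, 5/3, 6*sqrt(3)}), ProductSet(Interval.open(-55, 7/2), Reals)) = Union(ProductSet(Interval.open(-55, 7/2), Reals), ProductSet(Rationals, {-3, 6/5, 5/3, 6*sqrt(3)}))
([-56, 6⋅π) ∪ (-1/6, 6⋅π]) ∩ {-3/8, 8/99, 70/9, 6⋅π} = {-3/8, 8/99, 70/9, 6⋅π}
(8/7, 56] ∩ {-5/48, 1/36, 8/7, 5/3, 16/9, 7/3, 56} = {5/3, 16/9, 7/3, 56}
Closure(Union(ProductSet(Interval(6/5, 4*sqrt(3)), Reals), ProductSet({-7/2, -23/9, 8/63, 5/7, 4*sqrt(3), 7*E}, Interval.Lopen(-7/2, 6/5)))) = Union(ProductSet({-7/2, -23/9, 8/63, 5/7, 4*sqrt(3), 7*E}, Interval(-7/2, 6/5)), ProductSet(Interval(6/5, 4*sqrt(3)), Reals))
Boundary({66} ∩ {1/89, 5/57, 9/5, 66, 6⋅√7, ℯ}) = {66}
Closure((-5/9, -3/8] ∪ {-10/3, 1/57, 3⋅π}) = {-10/3, 1/57, 3⋅π} ∪ [-5/9, -3/8]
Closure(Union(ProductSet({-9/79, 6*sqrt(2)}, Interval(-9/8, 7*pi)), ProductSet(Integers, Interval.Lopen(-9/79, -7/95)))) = Union(ProductSet({-9/79, 6*sqrt(2)}, Interval(-9/8, 7*pi)), ProductSet(Integers, Interval(-9/79, -7/95)))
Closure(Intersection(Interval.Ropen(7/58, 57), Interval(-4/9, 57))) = Interval(7/58, 57)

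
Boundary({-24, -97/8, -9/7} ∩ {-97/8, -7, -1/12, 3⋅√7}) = {-97/8}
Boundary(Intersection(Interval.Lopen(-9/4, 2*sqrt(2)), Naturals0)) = Range(0, 3, 1)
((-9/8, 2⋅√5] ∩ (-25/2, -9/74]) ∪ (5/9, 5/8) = (-9/8, -9/74] ∪ (5/9, 5/8)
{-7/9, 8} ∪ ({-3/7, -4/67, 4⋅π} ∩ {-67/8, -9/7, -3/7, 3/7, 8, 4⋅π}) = {-7/9, -3/7, 8, 4⋅π}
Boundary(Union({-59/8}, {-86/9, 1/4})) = {-86/9, -59/8, 1/4}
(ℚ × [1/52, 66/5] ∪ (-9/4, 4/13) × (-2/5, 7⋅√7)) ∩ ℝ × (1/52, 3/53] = (ℚ ∪ [-9/4, 4/13]) × (1/52, 3/53]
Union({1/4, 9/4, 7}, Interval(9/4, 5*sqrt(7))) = Union({1/4}, Interval(9/4, 5*sqrt(7)))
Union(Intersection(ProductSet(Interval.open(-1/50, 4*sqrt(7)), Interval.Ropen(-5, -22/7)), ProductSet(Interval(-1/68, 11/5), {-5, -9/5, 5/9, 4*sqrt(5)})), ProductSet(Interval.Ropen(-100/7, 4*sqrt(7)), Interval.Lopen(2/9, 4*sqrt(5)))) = Union(ProductSet(Interval.Ropen(-100/7, 4*sqrt(7)), Interval.Lopen(2/9, 4*sqrt(5))), ProductSet(Interval(-1/68, 11/5), {-5}))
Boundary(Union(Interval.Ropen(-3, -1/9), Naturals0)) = Union(Complement(Naturals0, Interval.open(-3, -1/9)), {-3, -1/9})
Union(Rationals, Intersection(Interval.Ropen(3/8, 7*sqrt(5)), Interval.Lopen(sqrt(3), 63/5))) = Union(Interval.Lopen(sqrt(3), 63/5), Rationals)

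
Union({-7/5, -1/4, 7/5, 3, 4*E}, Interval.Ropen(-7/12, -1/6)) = Union({-7/5, 7/5, 3, 4*E}, Interval.Ropen(-7/12, -1/6))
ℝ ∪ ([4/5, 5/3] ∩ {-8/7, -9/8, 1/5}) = ℝ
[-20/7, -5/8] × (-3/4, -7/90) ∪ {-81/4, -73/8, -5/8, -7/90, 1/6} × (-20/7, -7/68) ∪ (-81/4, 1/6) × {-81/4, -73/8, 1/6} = ((-81/4, 1/6) × {-81/4, -73/8, 1/6}) ∪ ([-20/7, -5/8] × (-3/4, -7/90)) ∪ ({-81/4, -73/8, -5/8, -7/90, 1/6} × (-20/7, -7/68))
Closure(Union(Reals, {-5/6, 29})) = Reals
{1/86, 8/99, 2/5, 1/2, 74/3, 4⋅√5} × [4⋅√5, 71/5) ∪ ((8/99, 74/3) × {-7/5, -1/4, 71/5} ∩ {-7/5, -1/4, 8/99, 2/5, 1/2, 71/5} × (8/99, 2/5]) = {1/86, 8/99, 2/5, 1/2, 74/3, 4⋅√5} × [4⋅√5, 71/5)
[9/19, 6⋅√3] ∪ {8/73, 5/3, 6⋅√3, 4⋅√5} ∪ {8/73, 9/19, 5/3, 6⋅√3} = {8/73} ∪ [9/19, 6⋅√3]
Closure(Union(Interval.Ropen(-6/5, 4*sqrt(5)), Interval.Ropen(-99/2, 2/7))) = Interval(-99/2, 4*sqrt(5))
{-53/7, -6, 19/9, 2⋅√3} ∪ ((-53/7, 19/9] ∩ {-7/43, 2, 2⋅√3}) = {-53/7, -6, -7/43, 2, 19/9, 2⋅√3}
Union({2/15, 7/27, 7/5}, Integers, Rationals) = Rationals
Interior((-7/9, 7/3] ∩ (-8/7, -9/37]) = (-7/9, -9/37)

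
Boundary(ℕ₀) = ℕ₀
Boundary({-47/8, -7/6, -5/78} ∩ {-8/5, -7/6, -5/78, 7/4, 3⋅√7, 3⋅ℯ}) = {-7/6, -5/78}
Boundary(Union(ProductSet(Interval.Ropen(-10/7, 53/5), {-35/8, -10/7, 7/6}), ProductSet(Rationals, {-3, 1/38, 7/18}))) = Union(ProductSet(Interval(-10/7, 53/5), {-35/8, -10/7, 7/6}), ProductSet(Reals, {-3, 1/38, 7/18}))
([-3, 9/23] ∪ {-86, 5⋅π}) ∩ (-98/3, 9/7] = [-3, 9/23]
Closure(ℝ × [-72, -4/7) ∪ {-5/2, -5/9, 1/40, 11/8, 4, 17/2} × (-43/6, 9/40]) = (ℝ × [-72, -4/7]) ∪ ({-5/2, -5/9, 1/40, 11/8, 4, 17/2} × (-43/6, 9/40])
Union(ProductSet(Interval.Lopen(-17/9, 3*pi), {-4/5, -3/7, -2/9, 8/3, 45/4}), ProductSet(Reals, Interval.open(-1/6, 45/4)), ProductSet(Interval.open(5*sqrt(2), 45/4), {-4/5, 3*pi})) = Union(ProductSet(Interval.Lopen(-17/9, 3*pi), {-4/5, -3/7, -2/9, 8/3, 45/4}), ProductSet(Interval.open(5*sqrt(2), 45/4), {-4/5, 3*pi}), ProductSet(Reals, Interval.open(-1/6, 45/4)))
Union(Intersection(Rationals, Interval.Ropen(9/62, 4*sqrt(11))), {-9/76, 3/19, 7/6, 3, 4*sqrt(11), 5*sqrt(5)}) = Union({-9/76, 4*sqrt(11), 5*sqrt(5)}, Intersection(Interval.Ropen(9/62, 4*sqrt(11)), Rationals))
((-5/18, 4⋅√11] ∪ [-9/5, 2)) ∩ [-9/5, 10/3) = [-9/5, 10/3)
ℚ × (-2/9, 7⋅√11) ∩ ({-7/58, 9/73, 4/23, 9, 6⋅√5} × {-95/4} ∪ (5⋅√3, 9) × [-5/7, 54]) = (ℚ ∩ (5⋅√3, 9)) × (-2/9, 7⋅√11)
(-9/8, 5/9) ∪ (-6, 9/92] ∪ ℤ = ℤ ∪ [-6, 5/9)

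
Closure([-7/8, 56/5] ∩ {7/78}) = {7/78}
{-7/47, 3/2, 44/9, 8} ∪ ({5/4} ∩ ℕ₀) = {-7/47, 3/2, 44/9, 8}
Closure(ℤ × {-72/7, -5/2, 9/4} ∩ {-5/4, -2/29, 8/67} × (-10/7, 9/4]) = ∅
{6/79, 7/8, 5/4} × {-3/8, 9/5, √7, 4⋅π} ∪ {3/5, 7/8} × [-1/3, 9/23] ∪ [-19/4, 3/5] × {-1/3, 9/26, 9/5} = ({3/5, 7/8} × [-1/3, 9/23]) ∪ ([-19/4, 3/5] × {-1/3, 9/26, 9/5}) ∪ ({6/79, 7/8, 5/4} × {-3/8, 9/5, √7, 4⋅π})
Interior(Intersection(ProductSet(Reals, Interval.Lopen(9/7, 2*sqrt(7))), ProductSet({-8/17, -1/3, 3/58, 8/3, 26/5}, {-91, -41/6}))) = EmptySet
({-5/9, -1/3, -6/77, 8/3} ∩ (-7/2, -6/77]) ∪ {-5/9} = {-5/9, -1/3, -6/77}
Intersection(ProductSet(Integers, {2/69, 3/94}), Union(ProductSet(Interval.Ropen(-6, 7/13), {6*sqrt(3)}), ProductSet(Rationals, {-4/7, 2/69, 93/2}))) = ProductSet(Integers, {2/69})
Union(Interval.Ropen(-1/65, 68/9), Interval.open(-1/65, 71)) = Interval.Ropen(-1/65, 71)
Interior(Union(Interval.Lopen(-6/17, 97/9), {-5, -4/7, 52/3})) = Interval.open(-6/17, 97/9)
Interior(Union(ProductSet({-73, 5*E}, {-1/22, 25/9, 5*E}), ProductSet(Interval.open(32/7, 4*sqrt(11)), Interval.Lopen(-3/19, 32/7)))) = ProductSet(Interval.open(32/7, 4*sqrt(11)), Interval.open(-3/19, 32/7))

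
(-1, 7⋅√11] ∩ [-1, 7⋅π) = (-1, 7⋅π)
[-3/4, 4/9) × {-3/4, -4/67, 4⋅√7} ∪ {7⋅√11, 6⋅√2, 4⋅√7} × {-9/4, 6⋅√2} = ([-3/4, 4/9) × {-3/4, -4/67, 4⋅√7}) ∪ ({7⋅√11, 6⋅√2, 4⋅√7} × {-9/4, 6⋅√2})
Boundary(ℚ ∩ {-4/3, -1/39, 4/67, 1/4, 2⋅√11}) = {-4/3, -1/39, 4/67, 1/4}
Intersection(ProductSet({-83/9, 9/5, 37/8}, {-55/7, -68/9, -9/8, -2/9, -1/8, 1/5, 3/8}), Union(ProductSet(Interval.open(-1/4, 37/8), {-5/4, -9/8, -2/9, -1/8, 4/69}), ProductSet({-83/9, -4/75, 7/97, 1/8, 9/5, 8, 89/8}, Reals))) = ProductSet({-83/9, 9/5}, {-55/7, -68/9, -9/8, -2/9, -1/8, 1/5, 3/8})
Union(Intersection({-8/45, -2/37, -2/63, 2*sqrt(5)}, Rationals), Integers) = Union({-8/45, -2/37, -2/63}, Integers)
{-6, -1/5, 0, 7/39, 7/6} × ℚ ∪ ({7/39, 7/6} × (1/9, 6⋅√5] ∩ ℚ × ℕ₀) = {-6, -1/5, 0, 7/39, 7/6} × ℚ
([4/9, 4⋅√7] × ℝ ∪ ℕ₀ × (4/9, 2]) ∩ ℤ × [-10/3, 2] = (ℕ₀ × (4/9, 2]) ∪ ({1, 2, …, 10} × [-10/3, 2])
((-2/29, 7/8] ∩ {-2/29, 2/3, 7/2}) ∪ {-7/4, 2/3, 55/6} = {-7/4, 2/3, 55/6}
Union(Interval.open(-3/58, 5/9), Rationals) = Union(Interval(-3/58, 5/9), Rationals)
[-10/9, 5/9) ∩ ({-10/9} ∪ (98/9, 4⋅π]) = {-10/9}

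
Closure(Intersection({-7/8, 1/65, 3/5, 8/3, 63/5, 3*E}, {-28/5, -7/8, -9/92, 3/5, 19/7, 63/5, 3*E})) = {-7/8, 3/5, 63/5, 3*E}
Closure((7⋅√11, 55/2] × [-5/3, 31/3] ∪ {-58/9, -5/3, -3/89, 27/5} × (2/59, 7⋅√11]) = ({-58/9, -5/3, -3/89, 27/5} × [2/59, 7⋅√11]) ∪ ([7⋅√11, 55/2] × [-5/3, 31/3])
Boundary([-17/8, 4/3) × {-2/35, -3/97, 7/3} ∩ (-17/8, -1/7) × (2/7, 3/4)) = ∅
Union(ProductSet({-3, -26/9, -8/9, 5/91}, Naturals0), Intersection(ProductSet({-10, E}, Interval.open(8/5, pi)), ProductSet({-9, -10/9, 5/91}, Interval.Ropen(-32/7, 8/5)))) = ProductSet({-3, -26/9, -8/9, 5/91}, Naturals0)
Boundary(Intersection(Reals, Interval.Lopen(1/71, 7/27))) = {1/71, 7/27}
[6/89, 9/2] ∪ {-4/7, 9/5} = {-4/7} ∪ [6/89, 9/2]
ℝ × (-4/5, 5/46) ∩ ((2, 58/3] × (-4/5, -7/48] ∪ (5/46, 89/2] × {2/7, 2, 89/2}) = (2, 58/3] × (-4/5, -7/48]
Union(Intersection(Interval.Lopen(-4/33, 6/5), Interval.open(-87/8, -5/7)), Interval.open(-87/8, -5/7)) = Interval.open(-87/8, -5/7)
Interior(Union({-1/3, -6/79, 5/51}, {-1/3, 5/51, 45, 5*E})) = EmptySet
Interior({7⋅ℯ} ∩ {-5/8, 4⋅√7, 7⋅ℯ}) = ∅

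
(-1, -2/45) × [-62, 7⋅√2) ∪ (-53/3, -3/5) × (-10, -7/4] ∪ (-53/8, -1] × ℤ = ((-53/8, -1] × ℤ) ∪ ((-53/3, -3/5) × (-10, -7/4]) ∪ ((-1, -2/45) × [-62, 7⋅√2))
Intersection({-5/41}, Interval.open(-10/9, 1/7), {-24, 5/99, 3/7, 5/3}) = EmptySet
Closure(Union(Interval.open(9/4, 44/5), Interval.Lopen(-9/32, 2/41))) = Union(Interval(-9/32, 2/41), Interval(9/4, 44/5))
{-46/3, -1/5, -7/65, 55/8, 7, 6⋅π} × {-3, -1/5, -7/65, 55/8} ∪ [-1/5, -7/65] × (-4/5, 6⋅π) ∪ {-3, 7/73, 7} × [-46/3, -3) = ({-3, 7/73, 7} × [-46/3, -3)) ∪ ([-1/5, -7/65] × (-4/5, 6⋅π)) ∪ ({-46/3, -1/5, -7/65, 55/8, 7, 6⋅π} × {-3, -1/5, -7/65, 55/8})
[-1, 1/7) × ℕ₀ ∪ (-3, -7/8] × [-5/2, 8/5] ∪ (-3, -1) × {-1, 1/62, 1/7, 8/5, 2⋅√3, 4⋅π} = ([-1, 1/7) × ℕ₀) ∪ ((-3, -7/8] × [-5/2, 8/5]) ∪ ((-3, -1) × {-1, 1/62, 1/7, 8/5, 2⋅√3, 4⋅π})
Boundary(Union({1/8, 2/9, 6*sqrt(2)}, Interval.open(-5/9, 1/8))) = {-5/9, 1/8, 2/9, 6*sqrt(2)}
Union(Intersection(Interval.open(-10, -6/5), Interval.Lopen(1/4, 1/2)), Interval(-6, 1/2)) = Interval(-6, 1/2)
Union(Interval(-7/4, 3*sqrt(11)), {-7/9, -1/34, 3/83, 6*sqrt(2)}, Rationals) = Union(Interval(-7/4, 3*sqrt(11)), Rationals)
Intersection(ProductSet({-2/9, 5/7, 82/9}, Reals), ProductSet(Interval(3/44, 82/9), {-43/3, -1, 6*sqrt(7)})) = ProductSet({5/7, 82/9}, {-43/3, -1, 6*sqrt(7)})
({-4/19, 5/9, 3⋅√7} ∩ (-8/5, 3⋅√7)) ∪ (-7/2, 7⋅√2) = (-7/2, 7⋅√2)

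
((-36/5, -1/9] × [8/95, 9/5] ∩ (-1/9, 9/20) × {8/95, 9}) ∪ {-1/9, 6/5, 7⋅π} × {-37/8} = {-1/9, 6/5, 7⋅π} × {-37/8}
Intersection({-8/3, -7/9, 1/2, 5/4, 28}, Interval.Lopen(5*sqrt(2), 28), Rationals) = {28}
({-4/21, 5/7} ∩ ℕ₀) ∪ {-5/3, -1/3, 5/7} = {-5/3, -1/3, 5/7}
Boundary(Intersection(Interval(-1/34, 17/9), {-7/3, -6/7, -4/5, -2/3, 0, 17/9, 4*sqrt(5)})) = {0, 17/9}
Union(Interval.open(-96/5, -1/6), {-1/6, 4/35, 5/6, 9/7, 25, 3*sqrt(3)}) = Union({4/35, 5/6, 9/7, 25, 3*sqrt(3)}, Interval.Lopen(-96/5, -1/6))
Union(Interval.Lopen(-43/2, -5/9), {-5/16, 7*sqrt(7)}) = Union({-5/16, 7*sqrt(7)}, Interval.Lopen(-43/2, -5/9))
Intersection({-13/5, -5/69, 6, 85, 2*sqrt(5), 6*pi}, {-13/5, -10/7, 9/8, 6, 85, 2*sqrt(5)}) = {-13/5, 6, 85, 2*sqrt(5)}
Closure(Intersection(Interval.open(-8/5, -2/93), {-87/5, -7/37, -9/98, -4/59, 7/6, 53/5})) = {-7/37, -9/98, -4/59}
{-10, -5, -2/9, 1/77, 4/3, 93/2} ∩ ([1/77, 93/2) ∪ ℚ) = {-10, -5, -2/9, 1/77, 4/3, 93/2}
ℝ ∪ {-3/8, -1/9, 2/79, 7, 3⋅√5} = ℝ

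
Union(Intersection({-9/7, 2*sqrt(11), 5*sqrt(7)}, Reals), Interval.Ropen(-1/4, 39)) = Union({-9/7}, Interval.Ropen(-1/4, 39))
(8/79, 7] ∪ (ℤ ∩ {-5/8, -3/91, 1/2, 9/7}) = (8/79, 7]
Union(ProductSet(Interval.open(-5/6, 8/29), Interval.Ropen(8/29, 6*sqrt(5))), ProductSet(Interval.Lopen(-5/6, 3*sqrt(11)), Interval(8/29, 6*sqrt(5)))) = ProductSet(Interval.Lopen(-5/6, 3*sqrt(11)), Interval(8/29, 6*sqrt(5)))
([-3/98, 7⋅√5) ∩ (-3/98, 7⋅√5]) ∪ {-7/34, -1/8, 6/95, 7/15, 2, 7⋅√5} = {-7/34, -1/8} ∪ (-3/98, 7⋅√5]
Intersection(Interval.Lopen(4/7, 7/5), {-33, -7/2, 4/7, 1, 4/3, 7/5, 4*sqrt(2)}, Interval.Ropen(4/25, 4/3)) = {1}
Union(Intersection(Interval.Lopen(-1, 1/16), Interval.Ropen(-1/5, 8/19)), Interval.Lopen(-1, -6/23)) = Union(Interval.Lopen(-1, -6/23), Interval(-1/5, 1/16))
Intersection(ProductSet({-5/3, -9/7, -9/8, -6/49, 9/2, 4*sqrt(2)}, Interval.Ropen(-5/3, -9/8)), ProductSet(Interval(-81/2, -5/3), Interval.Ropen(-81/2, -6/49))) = ProductSet({-5/3}, Interval.Ropen(-5/3, -9/8))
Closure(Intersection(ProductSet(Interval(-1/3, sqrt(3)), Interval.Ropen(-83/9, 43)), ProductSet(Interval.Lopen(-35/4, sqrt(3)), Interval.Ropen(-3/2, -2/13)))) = ProductSet(Interval(-1/3, sqrt(3)), Interval(-3/2, -2/13))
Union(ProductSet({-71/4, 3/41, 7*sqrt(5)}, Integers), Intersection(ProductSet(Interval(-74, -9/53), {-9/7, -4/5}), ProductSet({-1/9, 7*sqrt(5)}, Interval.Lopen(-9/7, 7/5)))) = ProductSet({-71/4, 3/41, 7*sqrt(5)}, Integers)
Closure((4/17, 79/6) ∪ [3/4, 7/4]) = [4/17, 79/6]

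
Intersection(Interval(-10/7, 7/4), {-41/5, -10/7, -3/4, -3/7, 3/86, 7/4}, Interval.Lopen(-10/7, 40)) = {-3/4, -3/7, 3/86, 7/4}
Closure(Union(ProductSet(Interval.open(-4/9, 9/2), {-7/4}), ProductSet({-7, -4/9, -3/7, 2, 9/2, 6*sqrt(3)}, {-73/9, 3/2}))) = Union(ProductSet({-7, -4/9, -3/7, 2, 9/2, 6*sqrt(3)}, {-73/9, 3/2}), ProductSet(Interval(-4/9, 9/2), {-7/4}))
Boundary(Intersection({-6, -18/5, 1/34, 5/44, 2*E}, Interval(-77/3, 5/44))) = {-6, -18/5, 1/34, 5/44}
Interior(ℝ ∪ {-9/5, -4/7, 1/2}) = ℝ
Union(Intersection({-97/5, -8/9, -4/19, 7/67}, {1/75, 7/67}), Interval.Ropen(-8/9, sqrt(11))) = Interval.Ropen(-8/9, sqrt(11))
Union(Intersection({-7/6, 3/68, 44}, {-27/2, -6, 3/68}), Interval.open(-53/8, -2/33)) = Union({3/68}, Interval.open(-53/8, -2/33))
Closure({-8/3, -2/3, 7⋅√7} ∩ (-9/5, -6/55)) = {-2/3}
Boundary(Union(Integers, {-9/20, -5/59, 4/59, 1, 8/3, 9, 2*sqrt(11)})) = Union({-9/20, -5/59, 4/59, 8/3, 2*sqrt(11)}, Integers)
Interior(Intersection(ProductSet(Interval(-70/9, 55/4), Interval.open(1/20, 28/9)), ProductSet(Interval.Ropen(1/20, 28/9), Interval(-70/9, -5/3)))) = EmptySet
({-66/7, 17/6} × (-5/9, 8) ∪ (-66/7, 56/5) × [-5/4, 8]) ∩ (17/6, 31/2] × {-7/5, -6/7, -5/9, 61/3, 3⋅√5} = (17/6, 56/5) × {-6/7, -5/9, 3⋅√5}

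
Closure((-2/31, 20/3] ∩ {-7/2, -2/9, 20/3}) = {20/3}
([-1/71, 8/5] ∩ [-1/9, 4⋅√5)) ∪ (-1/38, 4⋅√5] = (-1/38, 4⋅√5]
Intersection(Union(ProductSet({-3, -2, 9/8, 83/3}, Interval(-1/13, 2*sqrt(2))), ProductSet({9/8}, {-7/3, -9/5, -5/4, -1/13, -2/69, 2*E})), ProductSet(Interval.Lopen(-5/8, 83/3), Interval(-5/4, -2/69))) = Union(ProductSet({9/8}, {-5/4, -1/13, -2/69}), ProductSet({9/8, 83/3}, Interval(-1/13, -2/69)))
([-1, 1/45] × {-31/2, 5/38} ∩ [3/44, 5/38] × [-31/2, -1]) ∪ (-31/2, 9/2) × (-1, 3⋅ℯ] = (-31/2, 9/2) × (-1, 3⋅ℯ]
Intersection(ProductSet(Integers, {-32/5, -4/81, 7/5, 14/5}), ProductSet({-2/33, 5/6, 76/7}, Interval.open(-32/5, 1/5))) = EmptySet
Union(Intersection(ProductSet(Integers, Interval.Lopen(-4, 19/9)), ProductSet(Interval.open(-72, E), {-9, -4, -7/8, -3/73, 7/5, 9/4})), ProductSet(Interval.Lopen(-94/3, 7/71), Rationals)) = Union(ProductSet(Interval.Lopen(-94/3, 7/71), Rationals), ProductSet(Range(-71, 3, 1), {-7/8, -3/73, 7/5}))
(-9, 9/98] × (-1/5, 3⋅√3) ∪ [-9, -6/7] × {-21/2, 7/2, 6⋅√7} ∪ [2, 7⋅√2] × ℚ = ([2, 7⋅√2] × ℚ) ∪ ([-9, -6/7] × {-21/2, 7/2, 6⋅√7}) ∪ ((-9, 9/98] × (-1/5, 3⋅√3))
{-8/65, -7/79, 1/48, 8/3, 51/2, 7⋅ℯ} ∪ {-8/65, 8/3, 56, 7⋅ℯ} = {-8/65, -7/79, 1/48, 8/3, 51/2, 56, 7⋅ℯ}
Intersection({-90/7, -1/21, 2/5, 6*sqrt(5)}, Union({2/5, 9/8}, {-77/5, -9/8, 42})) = {2/5}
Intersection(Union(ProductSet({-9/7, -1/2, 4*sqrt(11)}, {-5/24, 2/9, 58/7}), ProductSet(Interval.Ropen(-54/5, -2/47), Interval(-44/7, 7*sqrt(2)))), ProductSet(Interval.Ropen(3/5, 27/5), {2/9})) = EmptySet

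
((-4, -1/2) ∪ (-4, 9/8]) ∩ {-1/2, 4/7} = {-1/2, 4/7}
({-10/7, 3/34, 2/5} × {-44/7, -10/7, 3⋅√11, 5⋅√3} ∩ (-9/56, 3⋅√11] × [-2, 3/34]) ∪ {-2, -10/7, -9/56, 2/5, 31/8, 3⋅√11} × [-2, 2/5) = ({3/34, 2/5} × {-10/7}) ∪ ({-2, -10/7, -9/56, 2/5, 31/8, 3⋅√11} × [-2, 2/5))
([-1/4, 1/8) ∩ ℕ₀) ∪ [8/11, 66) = {0} ∪ [8/11, 66)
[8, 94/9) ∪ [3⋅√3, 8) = [3⋅√3, 94/9)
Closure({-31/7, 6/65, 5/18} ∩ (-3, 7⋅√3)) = {6/65, 5/18}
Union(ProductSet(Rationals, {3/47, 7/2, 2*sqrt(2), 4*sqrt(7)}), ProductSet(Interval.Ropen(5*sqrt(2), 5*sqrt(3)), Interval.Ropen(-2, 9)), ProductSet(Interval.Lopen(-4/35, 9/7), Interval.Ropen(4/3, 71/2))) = Union(ProductSet(Interval.Lopen(-4/35, 9/7), Interval.Ropen(4/3, 71/2)), ProductSet(Interval.Ropen(5*sqrt(2), 5*sqrt(3)), Interval.Ropen(-2, 9)), ProductSet(Rationals, {3/47, 7/2, 2*sqrt(2), 4*sqrt(7)}))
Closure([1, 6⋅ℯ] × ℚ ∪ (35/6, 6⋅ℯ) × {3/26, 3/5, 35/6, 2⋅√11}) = [1, 6⋅ℯ] × ℝ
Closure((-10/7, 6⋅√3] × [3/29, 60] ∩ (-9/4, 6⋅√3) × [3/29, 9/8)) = ({-10/7, 6⋅√3} × [3/29, 9/8]) ∪ ([-10/7, 6⋅√3] × {3/29, 9/8}) ∪ ((-10/7, 6⋅√3) × [3/29, 9/8))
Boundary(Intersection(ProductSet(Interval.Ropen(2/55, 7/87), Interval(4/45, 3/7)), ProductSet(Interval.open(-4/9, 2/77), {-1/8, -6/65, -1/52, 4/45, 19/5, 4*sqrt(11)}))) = EmptySet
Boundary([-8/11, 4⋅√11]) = {-8/11, 4⋅√11}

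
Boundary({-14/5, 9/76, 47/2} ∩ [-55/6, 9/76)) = {-14/5}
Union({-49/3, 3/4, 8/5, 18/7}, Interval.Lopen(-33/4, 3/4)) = Union({-49/3, 8/5, 18/7}, Interval.Lopen(-33/4, 3/4))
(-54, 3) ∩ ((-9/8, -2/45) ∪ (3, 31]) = (-9/8, -2/45)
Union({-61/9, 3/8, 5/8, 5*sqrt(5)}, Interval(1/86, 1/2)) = Union({-61/9, 5/8, 5*sqrt(5)}, Interval(1/86, 1/2))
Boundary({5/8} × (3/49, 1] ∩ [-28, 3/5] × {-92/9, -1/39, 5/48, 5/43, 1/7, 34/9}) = ∅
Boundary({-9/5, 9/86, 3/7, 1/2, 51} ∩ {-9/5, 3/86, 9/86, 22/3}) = {-9/5, 9/86}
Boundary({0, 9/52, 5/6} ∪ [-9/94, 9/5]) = {-9/94, 9/5}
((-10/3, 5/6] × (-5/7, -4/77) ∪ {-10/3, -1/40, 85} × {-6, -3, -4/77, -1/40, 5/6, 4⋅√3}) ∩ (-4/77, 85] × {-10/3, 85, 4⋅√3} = {-1/40, 85} × {4⋅√3}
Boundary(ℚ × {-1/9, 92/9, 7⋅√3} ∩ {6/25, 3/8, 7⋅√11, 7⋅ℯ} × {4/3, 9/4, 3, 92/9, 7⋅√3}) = {6/25, 3/8} × {92/9, 7⋅√3}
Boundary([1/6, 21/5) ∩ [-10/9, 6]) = {1/6, 21/5}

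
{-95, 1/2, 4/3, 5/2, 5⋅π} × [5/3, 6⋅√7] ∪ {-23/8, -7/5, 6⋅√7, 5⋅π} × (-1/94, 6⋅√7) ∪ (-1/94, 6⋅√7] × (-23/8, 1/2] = ((-1/94, 6⋅√7] × (-23/8, 1/2]) ∪ ({-95, 1/2, 4/3, 5/2, 5⋅π} × [5/3, 6⋅√7]) ∪ ({-23/8, -7/5, 6⋅√7, 5⋅π} × (-1/94, 6⋅√7))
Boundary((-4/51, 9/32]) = {-4/51, 9/32}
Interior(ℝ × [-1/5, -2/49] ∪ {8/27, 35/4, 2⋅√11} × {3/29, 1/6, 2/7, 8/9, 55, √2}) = (-∞, ∞) × (-1/5, -2/49)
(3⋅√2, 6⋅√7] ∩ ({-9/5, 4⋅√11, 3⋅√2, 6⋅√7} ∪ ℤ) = {5, 6, …, 15} ∪ {4⋅√11, 6⋅√7}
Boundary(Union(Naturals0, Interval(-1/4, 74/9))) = Union(Complement(Naturals0, Interval.open(-1/4, 74/9)), {-1/4, 74/9})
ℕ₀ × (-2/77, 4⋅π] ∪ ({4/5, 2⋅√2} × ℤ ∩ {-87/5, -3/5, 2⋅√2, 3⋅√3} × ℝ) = ({2⋅√2} × ℤ) ∪ (ℕ₀ × (-2/77, 4⋅π])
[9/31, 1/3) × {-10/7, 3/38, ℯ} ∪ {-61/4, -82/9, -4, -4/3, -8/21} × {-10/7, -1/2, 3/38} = ([9/31, 1/3) × {-10/7, 3/38, ℯ}) ∪ ({-61/4, -82/9, -4, -4/3, -8/21} × {-10/7, -1/2, 3/38})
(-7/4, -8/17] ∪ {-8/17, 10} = (-7/4, -8/17] ∪ {10}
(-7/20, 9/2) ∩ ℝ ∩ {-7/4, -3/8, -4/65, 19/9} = {-4/65, 19/9}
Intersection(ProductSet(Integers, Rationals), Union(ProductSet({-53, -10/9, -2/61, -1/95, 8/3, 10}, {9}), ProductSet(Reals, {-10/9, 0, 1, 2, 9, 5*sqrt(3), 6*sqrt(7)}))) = ProductSet(Integers, {-10/9, 0, 1, 2, 9})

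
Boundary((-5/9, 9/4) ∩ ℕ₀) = {0, 1, 2}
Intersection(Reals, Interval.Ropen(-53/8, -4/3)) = Interval.Ropen(-53/8, -4/3)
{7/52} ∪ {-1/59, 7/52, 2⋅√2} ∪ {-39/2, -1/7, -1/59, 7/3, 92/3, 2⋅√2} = {-39/2, -1/7, -1/59, 7/52, 7/3, 92/3, 2⋅√2}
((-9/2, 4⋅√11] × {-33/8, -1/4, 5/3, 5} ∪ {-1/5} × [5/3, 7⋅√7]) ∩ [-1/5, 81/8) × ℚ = ([-1/5, 81/8) × {-33/8, -1/4, 5/3, 5}) ∪ ({-1/5} × (ℚ ∩ [5/3, 7⋅√7]))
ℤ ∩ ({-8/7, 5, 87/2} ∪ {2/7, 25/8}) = {5}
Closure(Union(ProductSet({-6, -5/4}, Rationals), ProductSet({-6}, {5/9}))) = ProductSet({-6, -5/4}, Reals)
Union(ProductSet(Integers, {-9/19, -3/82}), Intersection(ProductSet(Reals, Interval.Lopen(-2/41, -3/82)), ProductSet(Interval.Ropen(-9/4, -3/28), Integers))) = ProductSet(Integers, {-9/19, -3/82})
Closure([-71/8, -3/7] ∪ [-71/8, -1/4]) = [-71/8, -1/4]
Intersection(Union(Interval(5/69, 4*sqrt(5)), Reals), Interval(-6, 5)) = Interval(-6, 5)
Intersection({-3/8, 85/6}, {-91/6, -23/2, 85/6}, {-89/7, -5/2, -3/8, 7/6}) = EmptySet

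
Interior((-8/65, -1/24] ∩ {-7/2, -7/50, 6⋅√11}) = ∅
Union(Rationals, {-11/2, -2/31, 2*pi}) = Union({2*pi}, Rationals)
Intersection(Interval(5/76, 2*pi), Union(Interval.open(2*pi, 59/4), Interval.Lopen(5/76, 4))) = Interval.Lopen(5/76, 4)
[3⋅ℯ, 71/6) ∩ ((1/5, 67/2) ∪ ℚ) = [3⋅ℯ, 71/6) ∪ (ℚ ∩ [3⋅ℯ, 71/6))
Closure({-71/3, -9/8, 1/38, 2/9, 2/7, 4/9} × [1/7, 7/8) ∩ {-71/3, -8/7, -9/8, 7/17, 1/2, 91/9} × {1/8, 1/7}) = {-71/3, -9/8} × {1/7}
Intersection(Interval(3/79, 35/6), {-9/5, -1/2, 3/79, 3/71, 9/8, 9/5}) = {3/79, 3/71, 9/8, 9/5}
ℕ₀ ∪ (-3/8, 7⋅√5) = (-3/8, 7⋅√5) ∪ ℕ₀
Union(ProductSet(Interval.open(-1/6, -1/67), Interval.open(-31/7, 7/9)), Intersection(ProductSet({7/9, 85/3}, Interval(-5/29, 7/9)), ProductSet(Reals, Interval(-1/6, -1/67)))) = Union(ProductSet({7/9, 85/3}, Interval(-1/6, -1/67)), ProductSet(Interval.open(-1/6, -1/67), Interval.open(-31/7, 7/9)))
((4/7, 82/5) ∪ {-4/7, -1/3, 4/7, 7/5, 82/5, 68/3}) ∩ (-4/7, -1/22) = {-1/3}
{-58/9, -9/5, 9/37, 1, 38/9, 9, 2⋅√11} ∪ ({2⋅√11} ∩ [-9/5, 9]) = {-58/9, -9/5, 9/37, 1, 38/9, 9, 2⋅√11}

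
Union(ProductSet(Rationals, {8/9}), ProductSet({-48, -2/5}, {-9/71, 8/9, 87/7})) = Union(ProductSet({-48, -2/5}, {-9/71, 8/9, 87/7}), ProductSet(Rationals, {8/9}))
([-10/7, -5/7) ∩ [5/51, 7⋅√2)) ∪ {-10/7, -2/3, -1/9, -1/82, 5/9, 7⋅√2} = {-10/7, -2/3, -1/9, -1/82, 5/9, 7⋅√2}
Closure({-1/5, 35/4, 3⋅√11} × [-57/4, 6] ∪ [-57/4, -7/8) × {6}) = ([-57/4, -7/8] × {6}) ∪ ({-1/5, 35/4, 3⋅√11} × [-57/4, 6])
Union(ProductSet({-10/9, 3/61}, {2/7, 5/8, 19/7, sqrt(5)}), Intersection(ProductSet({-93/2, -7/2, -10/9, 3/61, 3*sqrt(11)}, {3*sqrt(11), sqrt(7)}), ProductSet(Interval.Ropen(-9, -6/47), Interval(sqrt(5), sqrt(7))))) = Union(ProductSet({-7/2, -10/9}, {sqrt(7)}), ProductSet({-10/9, 3/61}, {2/7, 5/8, 19/7, sqrt(5)}))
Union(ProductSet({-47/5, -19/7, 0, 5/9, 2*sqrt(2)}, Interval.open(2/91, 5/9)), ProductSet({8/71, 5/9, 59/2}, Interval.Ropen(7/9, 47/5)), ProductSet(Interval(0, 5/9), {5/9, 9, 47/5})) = Union(ProductSet({8/71, 5/9, 59/2}, Interval.Ropen(7/9, 47/5)), ProductSet({-47/5, -19/7, 0, 5/9, 2*sqrt(2)}, Interval.open(2/91, 5/9)), ProductSet(Interval(0, 5/9), {5/9, 9, 47/5}))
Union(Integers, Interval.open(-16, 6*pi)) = Union(Integers, Interval.Ropen(-16, 6*pi))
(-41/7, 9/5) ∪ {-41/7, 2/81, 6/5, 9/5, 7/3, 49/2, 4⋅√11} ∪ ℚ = ℚ ∪ [-41/7, 9/5] ∪ {4⋅√11}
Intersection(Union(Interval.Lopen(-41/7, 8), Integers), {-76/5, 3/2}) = {3/2}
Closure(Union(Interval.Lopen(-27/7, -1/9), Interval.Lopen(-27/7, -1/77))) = Interval(-27/7, -1/77)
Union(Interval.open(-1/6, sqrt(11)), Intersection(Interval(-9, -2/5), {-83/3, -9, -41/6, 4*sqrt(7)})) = Union({-9, -41/6}, Interval.open(-1/6, sqrt(11)))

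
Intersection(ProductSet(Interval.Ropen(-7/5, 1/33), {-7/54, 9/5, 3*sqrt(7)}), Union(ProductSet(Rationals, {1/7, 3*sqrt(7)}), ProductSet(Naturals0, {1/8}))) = ProductSet(Intersection(Interval.Ropen(-7/5, 1/33), Rationals), {3*sqrt(7)})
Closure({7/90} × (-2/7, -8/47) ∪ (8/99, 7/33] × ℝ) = ([8/99, 7/33] × ℝ) ∪ ({7/90} × [-2/7, -8/47])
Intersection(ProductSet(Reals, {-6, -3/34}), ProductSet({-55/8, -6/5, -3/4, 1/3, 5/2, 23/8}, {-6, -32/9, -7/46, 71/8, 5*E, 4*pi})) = ProductSet({-55/8, -6/5, -3/4, 1/3, 5/2, 23/8}, {-6})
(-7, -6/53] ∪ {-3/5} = (-7, -6/53]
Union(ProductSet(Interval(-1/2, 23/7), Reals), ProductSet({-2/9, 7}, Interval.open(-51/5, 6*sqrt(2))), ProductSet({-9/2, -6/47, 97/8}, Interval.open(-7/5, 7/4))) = Union(ProductSet({-2/9, 7}, Interval.open(-51/5, 6*sqrt(2))), ProductSet({-9/2, -6/47, 97/8}, Interval.open(-7/5, 7/4)), ProductSet(Interval(-1/2, 23/7), Reals))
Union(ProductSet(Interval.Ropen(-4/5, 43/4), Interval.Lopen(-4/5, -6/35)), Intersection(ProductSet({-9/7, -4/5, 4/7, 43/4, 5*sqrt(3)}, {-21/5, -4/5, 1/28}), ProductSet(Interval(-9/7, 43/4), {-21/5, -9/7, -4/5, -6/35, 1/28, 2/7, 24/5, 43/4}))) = Union(ProductSet({-9/7, -4/5, 4/7, 43/4, 5*sqrt(3)}, {-21/5, -4/5, 1/28}), ProductSet(Interval.Ropen(-4/5, 43/4), Interval.Lopen(-4/5, -6/35)))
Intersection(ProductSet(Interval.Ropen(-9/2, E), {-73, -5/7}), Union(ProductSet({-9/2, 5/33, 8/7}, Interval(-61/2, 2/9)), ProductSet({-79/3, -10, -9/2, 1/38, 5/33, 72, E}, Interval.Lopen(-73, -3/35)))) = ProductSet({-9/2, 1/38, 5/33, 8/7}, {-5/7})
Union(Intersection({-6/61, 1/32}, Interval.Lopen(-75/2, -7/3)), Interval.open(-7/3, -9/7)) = Interval.open(-7/3, -9/7)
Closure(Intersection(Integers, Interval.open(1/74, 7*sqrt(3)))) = Range(1, 13, 1)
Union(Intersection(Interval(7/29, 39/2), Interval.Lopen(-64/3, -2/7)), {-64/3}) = {-64/3}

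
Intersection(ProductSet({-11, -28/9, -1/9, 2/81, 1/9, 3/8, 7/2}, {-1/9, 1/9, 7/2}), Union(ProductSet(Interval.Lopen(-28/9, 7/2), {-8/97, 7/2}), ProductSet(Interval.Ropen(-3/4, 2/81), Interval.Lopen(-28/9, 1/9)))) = Union(ProductSet({-1/9}, {-1/9, 1/9}), ProductSet({-1/9, 2/81, 1/9, 3/8, 7/2}, {7/2}))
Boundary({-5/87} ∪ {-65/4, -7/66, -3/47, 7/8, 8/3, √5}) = {-65/4, -7/66, -3/47, -5/87, 7/8, 8/3, √5}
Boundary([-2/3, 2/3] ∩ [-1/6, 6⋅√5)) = {-1/6, 2/3}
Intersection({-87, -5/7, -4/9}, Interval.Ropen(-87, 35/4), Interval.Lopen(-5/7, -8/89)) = {-4/9}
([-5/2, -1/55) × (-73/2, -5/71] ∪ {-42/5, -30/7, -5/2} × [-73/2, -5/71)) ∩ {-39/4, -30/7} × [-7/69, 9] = {-30/7} × [-7/69, -5/71)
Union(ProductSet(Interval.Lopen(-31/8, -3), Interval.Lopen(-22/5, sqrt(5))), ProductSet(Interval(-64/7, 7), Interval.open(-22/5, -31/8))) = Union(ProductSet(Interval(-64/7, 7), Interval.open(-22/5, -31/8)), ProductSet(Interval.Lopen(-31/8, -3), Interval.Lopen(-22/5, sqrt(5))))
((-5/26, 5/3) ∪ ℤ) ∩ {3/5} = {3/5}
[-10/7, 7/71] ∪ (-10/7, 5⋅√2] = [-10/7, 5⋅√2]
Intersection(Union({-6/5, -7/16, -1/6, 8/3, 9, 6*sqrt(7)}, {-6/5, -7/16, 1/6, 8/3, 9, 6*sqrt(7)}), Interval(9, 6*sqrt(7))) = {9, 6*sqrt(7)}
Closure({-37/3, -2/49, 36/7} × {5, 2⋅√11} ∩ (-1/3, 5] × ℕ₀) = {-2/49} × {5}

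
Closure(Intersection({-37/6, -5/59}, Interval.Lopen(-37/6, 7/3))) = {-5/59}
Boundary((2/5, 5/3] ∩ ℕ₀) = {1}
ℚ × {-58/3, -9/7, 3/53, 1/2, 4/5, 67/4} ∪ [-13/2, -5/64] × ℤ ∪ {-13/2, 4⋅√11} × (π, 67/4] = ([-13/2, -5/64] × ℤ) ∪ (ℚ × {-58/3, -9/7, 3/53, 1/2, 4/5, 67/4}) ∪ ({-13/2, 4⋅√11} × (π, 67/4])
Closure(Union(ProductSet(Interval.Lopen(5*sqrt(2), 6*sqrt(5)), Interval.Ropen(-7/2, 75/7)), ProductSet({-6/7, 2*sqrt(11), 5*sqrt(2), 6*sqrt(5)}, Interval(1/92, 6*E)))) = Union(ProductSet({5*sqrt(2), 6*sqrt(5)}, Interval(-7/2, 75/7)), ProductSet({-6/7, 2*sqrt(11), 5*sqrt(2), 6*sqrt(5)}, Interval(1/92, 6*E)), ProductSet(Interval(5*sqrt(2), 6*sqrt(5)), {-7/2, 75/7}), ProductSet(Interval.Lopen(5*sqrt(2), 6*sqrt(5)), Interval.Ropen(-7/2, 75/7)))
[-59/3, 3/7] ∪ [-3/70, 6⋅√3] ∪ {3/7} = [-59/3, 6⋅√3]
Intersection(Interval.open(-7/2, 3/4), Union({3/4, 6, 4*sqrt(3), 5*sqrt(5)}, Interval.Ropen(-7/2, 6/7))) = Interval.open(-7/2, 3/4)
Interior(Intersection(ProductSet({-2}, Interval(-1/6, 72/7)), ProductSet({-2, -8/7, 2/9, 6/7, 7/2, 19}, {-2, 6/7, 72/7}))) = EmptySet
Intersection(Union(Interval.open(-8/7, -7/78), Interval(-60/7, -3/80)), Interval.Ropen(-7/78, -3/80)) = Interval.Ropen(-7/78, -3/80)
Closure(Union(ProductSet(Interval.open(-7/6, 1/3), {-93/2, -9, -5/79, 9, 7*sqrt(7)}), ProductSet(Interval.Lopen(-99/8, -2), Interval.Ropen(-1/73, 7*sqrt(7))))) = Union(ProductSet({-99/8, -2}, Interval(-1/73, 7*sqrt(7))), ProductSet(Interval(-99/8, -2), {-1/73, 7*sqrt(7)}), ProductSet(Interval.Lopen(-99/8, -2), Interval.Ropen(-1/73, 7*sqrt(7))), ProductSet(Interval(-7/6, 1/3), {-93/2, -9, -5/79, 9, 7*sqrt(7)}))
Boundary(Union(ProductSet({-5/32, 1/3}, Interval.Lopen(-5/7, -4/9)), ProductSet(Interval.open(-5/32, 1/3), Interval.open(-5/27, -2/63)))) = Union(ProductSet({-5/32, 1/3}, Union(Interval(-5/7, -4/9), Interval(-5/27, -2/63))), ProductSet(Interval(-5/32, 1/3), {-5/27, -2/63}))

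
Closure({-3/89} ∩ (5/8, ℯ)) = ∅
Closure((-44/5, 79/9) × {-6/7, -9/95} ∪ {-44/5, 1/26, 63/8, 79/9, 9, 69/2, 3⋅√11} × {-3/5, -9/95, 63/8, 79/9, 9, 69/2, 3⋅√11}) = ([-44/5, 79/9] × {-6/7, -9/95}) ∪ ({-44/5, 1/26, 63/8, 79/9, 9, 69/2, 3⋅√11} × {-3/5, -9/95, 63/8, 79/9, 9, 69/2, 3⋅√11})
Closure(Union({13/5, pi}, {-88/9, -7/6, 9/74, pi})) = {-88/9, -7/6, 9/74, 13/5, pi}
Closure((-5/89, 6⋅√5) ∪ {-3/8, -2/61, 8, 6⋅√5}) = {-3/8} ∪ [-5/89, 6⋅√5]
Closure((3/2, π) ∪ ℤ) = ℤ ∪ [3/2, π]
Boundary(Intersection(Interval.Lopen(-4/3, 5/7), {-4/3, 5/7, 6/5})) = {5/7}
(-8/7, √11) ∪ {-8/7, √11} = [-8/7, √11]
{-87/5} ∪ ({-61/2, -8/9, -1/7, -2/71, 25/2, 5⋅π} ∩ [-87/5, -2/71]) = {-87/5, -8/9, -1/7, -2/71}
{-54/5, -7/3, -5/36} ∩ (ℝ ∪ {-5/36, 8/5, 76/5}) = {-54/5, -7/3, -5/36}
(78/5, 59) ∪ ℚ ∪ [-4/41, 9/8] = ℚ ∪ [-4/41, 9/8] ∪ [78/5, 59]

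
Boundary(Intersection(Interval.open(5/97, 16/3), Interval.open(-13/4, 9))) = {5/97, 16/3}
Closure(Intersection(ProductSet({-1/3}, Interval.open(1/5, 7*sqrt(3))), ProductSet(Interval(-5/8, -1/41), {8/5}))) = ProductSet({-1/3}, {8/5})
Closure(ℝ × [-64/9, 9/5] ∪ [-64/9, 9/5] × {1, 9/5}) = ℝ × [-64/9, 9/5]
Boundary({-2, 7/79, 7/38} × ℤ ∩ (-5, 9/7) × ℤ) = {-2, 7/79, 7/38} × ℤ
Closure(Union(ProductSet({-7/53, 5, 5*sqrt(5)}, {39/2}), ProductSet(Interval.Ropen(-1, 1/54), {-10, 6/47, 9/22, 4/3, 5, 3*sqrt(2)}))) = Union(ProductSet({-7/53, 5, 5*sqrt(5)}, {39/2}), ProductSet(Interval(-1, 1/54), {-10, 6/47, 9/22, 4/3, 5, 3*sqrt(2)}))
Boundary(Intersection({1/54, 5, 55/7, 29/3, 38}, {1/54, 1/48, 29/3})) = {1/54, 29/3}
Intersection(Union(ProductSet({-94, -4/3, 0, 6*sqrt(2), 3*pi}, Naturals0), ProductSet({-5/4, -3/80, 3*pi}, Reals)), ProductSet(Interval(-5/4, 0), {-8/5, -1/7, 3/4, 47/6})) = ProductSet({-5/4, -3/80}, {-8/5, -1/7, 3/4, 47/6})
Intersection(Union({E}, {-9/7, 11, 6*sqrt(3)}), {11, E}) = {11, E}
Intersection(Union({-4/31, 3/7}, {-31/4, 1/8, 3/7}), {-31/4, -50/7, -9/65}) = {-31/4}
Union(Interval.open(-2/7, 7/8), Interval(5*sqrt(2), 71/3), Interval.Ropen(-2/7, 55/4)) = Interval(-2/7, 71/3)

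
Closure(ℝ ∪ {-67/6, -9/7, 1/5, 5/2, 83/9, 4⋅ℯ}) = ℝ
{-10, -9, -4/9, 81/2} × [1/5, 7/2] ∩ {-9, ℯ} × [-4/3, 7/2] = {-9} × [1/5, 7/2]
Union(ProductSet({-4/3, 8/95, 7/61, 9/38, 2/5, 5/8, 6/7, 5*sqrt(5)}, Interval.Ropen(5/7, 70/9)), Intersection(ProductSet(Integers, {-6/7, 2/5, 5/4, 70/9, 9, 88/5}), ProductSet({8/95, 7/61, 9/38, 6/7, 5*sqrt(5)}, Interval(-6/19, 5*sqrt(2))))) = ProductSet({-4/3, 8/95, 7/61, 9/38, 2/5, 5/8, 6/7, 5*sqrt(5)}, Interval.Ropen(5/7, 70/9))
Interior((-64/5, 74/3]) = (-64/5, 74/3)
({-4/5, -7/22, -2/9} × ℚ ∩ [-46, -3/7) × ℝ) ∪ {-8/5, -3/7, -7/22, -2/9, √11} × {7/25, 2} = ({-4/5} × ℚ) ∪ ({-8/5, -3/7, -7/22, -2/9, √11} × {7/25, 2})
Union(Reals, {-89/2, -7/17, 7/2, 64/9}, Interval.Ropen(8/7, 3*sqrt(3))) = Interval(-oo, oo)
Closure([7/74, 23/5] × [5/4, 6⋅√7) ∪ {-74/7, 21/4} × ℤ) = ({-74/7, 21/4} × ℤ) ∪ ([7/74, 23/5] × [5/4, 6⋅√7])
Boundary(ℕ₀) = ℕ₀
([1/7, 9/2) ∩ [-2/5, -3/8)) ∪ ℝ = ℝ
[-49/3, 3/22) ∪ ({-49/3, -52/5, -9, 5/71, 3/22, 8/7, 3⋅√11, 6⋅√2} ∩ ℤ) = [-49/3, 3/22)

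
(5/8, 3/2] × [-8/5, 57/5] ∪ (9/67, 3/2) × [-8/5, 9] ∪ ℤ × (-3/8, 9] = (ℤ × (-3/8, 9]) ∪ ((9/67, 3/2) × [-8/5, 9]) ∪ ((5/8, 3/2] × [-8/5, 57/5])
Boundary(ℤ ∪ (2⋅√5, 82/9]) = {82/9, 2⋅√5} ∪ (ℤ \ (2⋅√5, 82/9))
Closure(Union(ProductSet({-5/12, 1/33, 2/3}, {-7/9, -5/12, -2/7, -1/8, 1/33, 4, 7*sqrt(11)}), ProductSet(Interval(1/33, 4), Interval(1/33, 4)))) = Union(ProductSet({-5/12, 1/33, 2/3}, {-7/9, -5/12, -2/7, -1/8, 1/33, 4, 7*sqrt(11)}), ProductSet(Interval(1/33, 4), Interval(1/33, 4)))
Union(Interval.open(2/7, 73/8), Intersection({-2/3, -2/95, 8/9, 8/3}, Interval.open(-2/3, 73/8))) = Union({-2/95}, Interval.open(2/7, 73/8))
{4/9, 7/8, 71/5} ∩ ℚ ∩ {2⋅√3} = ∅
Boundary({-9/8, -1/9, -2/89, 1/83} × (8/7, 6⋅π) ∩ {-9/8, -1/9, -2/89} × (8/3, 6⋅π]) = {-9/8, -1/9, -2/89} × [8/3, 6⋅π]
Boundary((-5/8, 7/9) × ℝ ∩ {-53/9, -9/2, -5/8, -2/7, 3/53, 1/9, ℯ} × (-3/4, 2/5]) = {-2/7, 3/53, 1/9} × [-3/4, 2/5]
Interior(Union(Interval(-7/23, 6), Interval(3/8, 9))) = Interval.open(-7/23, 9)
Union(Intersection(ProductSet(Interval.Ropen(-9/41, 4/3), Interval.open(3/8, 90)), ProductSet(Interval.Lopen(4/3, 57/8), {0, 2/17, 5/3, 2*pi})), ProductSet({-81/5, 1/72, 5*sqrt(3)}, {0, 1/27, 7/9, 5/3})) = ProductSet({-81/5, 1/72, 5*sqrt(3)}, {0, 1/27, 7/9, 5/3})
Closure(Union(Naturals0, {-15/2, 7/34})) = Union({-15/2, 7/34}, Naturals0)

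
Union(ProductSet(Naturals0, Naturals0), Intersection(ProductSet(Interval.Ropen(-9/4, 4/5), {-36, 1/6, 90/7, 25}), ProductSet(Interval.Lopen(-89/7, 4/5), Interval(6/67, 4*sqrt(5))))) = Union(ProductSet(Interval.Ropen(-9/4, 4/5), {1/6}), ProductSet(Naturals0, Naturals0))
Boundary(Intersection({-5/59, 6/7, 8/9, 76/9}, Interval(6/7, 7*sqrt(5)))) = {6/7, 8/9, 76/9}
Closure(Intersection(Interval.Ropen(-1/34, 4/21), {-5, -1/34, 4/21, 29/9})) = {-1/34}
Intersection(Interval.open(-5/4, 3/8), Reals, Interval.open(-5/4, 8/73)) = Interval.open(-5/4, 8/73)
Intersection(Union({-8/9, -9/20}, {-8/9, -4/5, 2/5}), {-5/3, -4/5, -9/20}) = {-4/5, -9/20}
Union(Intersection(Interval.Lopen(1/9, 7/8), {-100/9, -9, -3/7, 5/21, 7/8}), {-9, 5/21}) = {-9, 5/21, 7/8}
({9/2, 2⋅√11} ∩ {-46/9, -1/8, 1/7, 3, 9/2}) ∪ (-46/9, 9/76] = (-46/9, 9/76] ∪ {9/2}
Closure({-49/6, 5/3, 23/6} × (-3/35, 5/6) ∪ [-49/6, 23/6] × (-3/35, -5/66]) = ({-49/6, 5/3, 23/6} × [-3/35, 5/6]) ∪ ([-49/6, 23/6] × [-3/35, -5/66])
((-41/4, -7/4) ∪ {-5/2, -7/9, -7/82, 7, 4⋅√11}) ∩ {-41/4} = ∅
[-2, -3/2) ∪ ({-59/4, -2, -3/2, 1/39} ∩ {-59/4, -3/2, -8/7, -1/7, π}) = {-59/4} ∪ [-2, -3/2]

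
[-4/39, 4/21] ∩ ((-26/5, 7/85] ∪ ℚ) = [-4/39, 7/85] ∪ (ℚ ∩ [-4/39, 4/21])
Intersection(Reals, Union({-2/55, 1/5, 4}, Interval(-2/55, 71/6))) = Interval(-2/55, 71/6)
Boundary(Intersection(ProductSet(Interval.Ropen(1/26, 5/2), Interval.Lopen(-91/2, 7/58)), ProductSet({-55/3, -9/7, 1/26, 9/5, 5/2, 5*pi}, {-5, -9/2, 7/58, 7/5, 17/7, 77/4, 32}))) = ProductSet({1/26, 9/5}, {-5, -9/2, 7/58})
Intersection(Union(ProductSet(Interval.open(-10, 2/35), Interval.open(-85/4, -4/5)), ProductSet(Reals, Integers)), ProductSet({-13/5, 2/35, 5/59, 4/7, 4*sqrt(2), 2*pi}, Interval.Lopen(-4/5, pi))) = ProductSet({-13/5, 2/35, 5/59, 4/7, 4*sqrt(2), 2*pi}, Range(0, 4, 1))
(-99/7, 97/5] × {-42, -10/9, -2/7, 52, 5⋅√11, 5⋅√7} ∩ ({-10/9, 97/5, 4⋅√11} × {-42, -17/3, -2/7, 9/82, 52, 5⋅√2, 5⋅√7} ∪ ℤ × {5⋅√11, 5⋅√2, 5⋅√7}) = ({-14, -13, …, 19} × {5⋅√11, 5⋅√7}) ∪ ({-10/9, 97/5, 4⋅√11} × {-42, -2/7, 52, 5⋅√7})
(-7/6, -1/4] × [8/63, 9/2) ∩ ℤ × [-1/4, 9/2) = {-1} × [8/63, 9/2)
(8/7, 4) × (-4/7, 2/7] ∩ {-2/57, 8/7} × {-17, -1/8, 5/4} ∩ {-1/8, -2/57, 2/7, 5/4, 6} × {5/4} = ∅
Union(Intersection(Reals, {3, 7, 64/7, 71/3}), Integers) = Union({64/7, 71/3}, Integers)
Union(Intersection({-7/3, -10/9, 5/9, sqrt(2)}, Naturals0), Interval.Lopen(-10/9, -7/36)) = Interval.Lopen(-10/9, -7/36)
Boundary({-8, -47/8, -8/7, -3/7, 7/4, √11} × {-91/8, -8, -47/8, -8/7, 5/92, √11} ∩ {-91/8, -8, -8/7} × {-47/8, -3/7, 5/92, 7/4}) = {-8, -8/7} × {-47/8, 5/92}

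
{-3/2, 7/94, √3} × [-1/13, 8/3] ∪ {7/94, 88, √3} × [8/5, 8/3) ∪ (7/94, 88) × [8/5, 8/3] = ((7/94, 88) × [8/5, 8/3]) ∪ ({-3/2, 7/94, √3} × [-1/13, 8/3]) ∪ ({7/94, 88, √3} × [8/5, 8/3))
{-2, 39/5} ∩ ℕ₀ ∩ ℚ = ∅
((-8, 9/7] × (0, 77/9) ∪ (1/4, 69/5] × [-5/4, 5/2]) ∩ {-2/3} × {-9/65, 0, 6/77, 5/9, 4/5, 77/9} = {-2/3} × {6/77, 5/9, 4/5}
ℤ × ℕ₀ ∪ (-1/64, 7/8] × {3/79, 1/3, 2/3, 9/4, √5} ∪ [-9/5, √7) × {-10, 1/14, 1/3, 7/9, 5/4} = (ℤ × ℕ₀) ∪ ([-9/5, √7) × {-10, 1/14, 1/3, 7/9, 5/4}) ∪ ((-1/64, 7/8] × {3/79, 1/3, 2/3, 9/4, √5})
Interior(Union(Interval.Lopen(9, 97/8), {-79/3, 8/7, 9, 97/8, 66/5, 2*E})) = Interval.open(9, 97/8)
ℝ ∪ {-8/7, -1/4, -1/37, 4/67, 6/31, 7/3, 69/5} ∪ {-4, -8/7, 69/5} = ℝ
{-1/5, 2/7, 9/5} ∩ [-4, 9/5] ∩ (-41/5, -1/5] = {-1/5}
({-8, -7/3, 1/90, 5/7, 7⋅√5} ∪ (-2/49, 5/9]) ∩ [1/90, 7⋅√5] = [1/90, 5/9] ∪ {5/7, 7⋅√5}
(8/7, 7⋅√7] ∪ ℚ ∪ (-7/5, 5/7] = ℚ ∪ [-7/5, 5/7] ∪ [8/7, 7⋅√7]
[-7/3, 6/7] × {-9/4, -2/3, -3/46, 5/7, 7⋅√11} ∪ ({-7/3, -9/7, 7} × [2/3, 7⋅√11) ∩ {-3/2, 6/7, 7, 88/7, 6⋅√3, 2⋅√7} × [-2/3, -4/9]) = [-7/3, 6/7] × {-9/4, -2/3, -3/46, 5/7, 7⋅√11}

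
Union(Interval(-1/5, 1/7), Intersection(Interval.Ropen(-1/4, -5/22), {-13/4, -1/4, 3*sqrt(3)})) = Union({-1/4}, Interval(-1/5, 1/7))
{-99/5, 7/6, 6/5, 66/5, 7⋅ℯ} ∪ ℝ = ℝ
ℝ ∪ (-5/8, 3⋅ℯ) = (-∞, ∞)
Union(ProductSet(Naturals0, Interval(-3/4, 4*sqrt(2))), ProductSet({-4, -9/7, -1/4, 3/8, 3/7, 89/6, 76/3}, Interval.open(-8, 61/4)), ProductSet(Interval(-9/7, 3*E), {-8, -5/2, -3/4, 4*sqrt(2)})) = Union(ProductSet({-4, -9/7, -1/4, 3/8, 3/7, 89/6, 76/3}, Interval.open(-8, 61/4)), ProductSet(Interval(-9/7, 3*E), {-8, -5/2, -3/4, 4*sqrt(2)}), ProductSet(Naturals0, Interval(-3/4, 4*sqrt(2))))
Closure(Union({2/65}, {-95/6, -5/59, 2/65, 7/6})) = {-95/6, -5/59, 2/65, 7/6}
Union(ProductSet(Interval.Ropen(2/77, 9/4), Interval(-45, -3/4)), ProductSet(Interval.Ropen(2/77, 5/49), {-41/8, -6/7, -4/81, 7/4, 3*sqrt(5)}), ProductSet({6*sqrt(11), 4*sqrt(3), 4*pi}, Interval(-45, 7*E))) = Union(ProductSet({6*sqrt(11), 4*sqrt(3), 4*pi}, Interval(-45, 7*E)), ProductSet(Interval.Ropen(2/77, 5/49), {-41/8, -6/7, -4/81, 7/4, 3*sqrt(5)}), ProductSet(Interval.Ropen(2/77, 9/4), Interval(-45, -3/4)))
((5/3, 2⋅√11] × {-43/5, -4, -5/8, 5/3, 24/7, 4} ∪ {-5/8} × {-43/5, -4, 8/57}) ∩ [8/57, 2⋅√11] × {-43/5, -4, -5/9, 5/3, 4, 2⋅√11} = (5/3, 2⋅√11] × {-43/5, -4, 5/3, 4}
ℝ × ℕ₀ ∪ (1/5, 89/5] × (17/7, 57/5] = (ℝ × ℕ₀) ∪ ((1/5, 89/5] × (17/7, 57/5])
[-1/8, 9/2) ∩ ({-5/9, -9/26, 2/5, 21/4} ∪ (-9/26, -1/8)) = {2/5}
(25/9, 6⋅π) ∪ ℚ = ℚ ∪ [25/9, 6⋅π)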